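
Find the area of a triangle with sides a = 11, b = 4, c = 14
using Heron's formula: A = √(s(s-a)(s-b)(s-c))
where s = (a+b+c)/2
s = (11 + 4 + 14)/2 = 29/2 = 14.5
s − a = 3.5, s − b = 10.5, s − c = 0.5
s(s−a)(s−b)(s−c) = 14.5·3.5·10.5·0.5 = 266.4375
Area = √266.4375 ≈ 16.3229

s = 14.5, Area = 16.32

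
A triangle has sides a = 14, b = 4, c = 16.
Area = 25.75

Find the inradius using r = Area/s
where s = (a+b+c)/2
s = (14 + 4 + 16)/2 = 34/2 = 17
r = Area/s = 25.75/17 ≈ 1.51471

r = 1.515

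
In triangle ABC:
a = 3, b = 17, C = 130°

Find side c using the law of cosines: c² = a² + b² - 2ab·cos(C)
c² = 3² + 17² − 2·3·17·cos(130°)
cos(130°) ≈ -0.642788
c² ≈ 9 + 289 − 102·(-0.642788) ≈ 298 + 65.5643 ≈ 363.564
c ≈ √363.564 ≈ 19.0674

c = 19.07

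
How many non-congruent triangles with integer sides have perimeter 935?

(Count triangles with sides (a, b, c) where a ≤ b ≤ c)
Let a ≤ b ≤ c with a + b + c = 935. The only binding inequality is a + b > c, i.e. 935 − c > c, so c < 935/2; and c ≥ 935/3 since c is the largest side.
So 312 ≤ c ≤ 467. For each c, b runs from ⌈(935 − c)/2⌉ up to c (then a = 935 − b − c satisfies 1 ≤ a ≤ b automatically), giving c − ⌈(935 − c)/2⌉ + 1 choices.
Summing over c: 1 + 3 + 4 + 6 + … + 232 + 234  (156 terms, c = 312, …, 467) = 18330
Check (closed form: nearest integer to p²/48 for even p, (p+3)²/48 for odd p): (935+3)²/48 = 938²/48 = 879844/48 ≈ 18330.08 → 18330

18330 triangles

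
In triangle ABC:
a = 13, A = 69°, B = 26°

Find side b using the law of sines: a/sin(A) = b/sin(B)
a/sin(A) = b/sin(B)  ⇒  b = a·sin(B)/sin(A) = 13·sin(26°)/sin(69°)
sin(26°) ≈ 0.438371, sin(69°) ≈ 0.93358
b ≈ 13·0.438371/0.93358 ≈ 5.69882/0.93358 ≈ 6.10427

b = 6.104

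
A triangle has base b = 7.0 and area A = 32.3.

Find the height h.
A = ½·b·h  ⇒  h = 2A/b = 2·32.3/7.0 = 64.6/7.0 ≈ 9.22857

h = 9.229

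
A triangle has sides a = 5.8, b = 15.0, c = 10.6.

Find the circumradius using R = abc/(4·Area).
First find the area with Heron's formula.
s = (5.8 + 15.0 + 10.6)/2 = 15.7
Area = √(s(s−a)(s−b)(s−c)) = √(15.7·9.9·0.7·5.1) ≈ √554.885 ≈ 23.556
abc = 5.8·15.0·10.6 = 922.2
R = abc/(4·Area) ≈ 922.2/(4·23.556) = 922.2/94.224 ≈ 9.78732

R = 9.787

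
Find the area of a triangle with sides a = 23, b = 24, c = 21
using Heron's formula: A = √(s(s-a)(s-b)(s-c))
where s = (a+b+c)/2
s = (23 + 24 + 21)/2 = 68/2 = 34
s − a = 11, s − b = 10, s − c = 13
s(s−a)(s−b)(s−c) = 34·11·10·13 = 48620
Area = √48620 ≈ 220.499

s = 34.0, Area = 220.5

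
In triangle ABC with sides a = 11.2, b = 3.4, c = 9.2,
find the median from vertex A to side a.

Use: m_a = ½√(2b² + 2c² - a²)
m_a = ½√(2·3.4² + 2·9.2² − 11.2²) = ½√(2·11.56 + 2·84.64 − 125.44) = ½√(23.12 + 169.28 − 125.44) = ½√66.96
√66.96 ≈ 8.18291, so m_a ≈ 4.09145

m_a = 4.091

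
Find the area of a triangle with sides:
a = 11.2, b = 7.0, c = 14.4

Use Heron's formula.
s = (11.2 + 7.0 + 14.4)/2 = 32.6/2 = 16.3
s − a = 5.1, s − b = 9.3, s − c = 1.9
s(s−a)(s−b)(s−c) = 16.3·5.1·9.3·1.9 ≈ 1468.91
Area = √1468.91 ≈ 38.3263

Area = 38.33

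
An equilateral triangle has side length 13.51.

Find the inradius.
r = Area/s with s the semi-perimeter.
Area = (√3/4)·13.51² = (√3/4)·182.5201 ≈ 0.433013·182.5201 ≈ 79.0335
s = 3·13.51/2 = 20.265
r ≈ 79.0335/20.265 ≈ 3.9
(Equivalently r = side/(2√3) = 13.51/3.4641 ≈ 3.9.)

r = 3.9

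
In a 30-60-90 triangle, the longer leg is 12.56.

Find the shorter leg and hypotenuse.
In a 30-60-90 triangle the sides are in ratio 1 : √3 : 2, so short leg = long leg/√3 and hypotenuse = 2·(short leg).
Short leg = 12.56/√3 ≈ 12.56/1.73205 ≈ 7.25152
Hypotenuse = 2·7.25152 ≈ 14.503

Short leg = 7.252, Hypotenuse = 14.5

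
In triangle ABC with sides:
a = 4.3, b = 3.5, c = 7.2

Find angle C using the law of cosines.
c² = a² + b² − 2ab·cos(C)  ⇒  cos(C) = (a² + b² − c²)/(2ab)
cos(C) = (4.3² + 3.5² − 7.2²)/(2·4.3·3.5) = (18.49 + 12.25 − 51.84)/30.1 = -21.1/30.1 ≈ -0.700997
C = arccos(-0.700997) ≈ 134.507°

C = 134.5°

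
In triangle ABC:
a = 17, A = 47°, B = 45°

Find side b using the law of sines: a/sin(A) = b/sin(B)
a/sin(A) = b/sin(B)  ⇒  b = a·sin(B)/sin(A) = 17·sin(45°)/sin(47°)
sin(45°) ≈ 0.707107, sin(47°) ≈ 0.731354
b ≈ 17·0.707107/0.731354 ≈ 12.0208/0.731354 ≈ 16.4364

b = 16.44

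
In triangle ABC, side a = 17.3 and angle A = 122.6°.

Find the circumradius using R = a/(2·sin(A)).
R = a/(2·sin(A)) = 17.3/(2·sin(122.6°))
sin(122.6°) ≈ 0.842452
R ≈ 17.3/(2·0.842452) = 17.3/1.6849 ≈ 10.2676

R = 10.27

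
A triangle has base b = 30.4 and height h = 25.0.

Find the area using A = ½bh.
A = ½·b·h = ½·30.4·25.0 = ½·760 = 380

Area = 380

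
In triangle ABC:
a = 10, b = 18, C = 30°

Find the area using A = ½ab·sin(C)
A = ½·a·b·sin(C) = ½·10·18·sin(30°)
sin(30°) ≈ 0.5
A ≈ ½·180·0.5 = 90·0.5 ≈ 45

Area = 45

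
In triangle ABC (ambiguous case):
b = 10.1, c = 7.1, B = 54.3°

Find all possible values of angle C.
b/sin(B) = c/sin(C)  ⇒  sin(C) = c·sin(B)/b = 7.1·sin(54.3°)/10.1
sin(54.3°) ≈ 0.812084
sin(C) ≈ 7.1·0.812084/10.1 ≈ 5.76579/10.1 ≈ 0.570871
Candidate 1: C₁ = arcsin(0.570871) ≈ 34.811°  →  A = 180° − 54.3° − 34.811° ≈ 90.889° > 0, valid
Candidate 2: C₂ = 180° − C₁ ≈ 145.189°  →  A = 180° − 54.3° − 145.189° ≈ -19.489° ≤ 0, not a valid triangle

C = 34.81° (one solution)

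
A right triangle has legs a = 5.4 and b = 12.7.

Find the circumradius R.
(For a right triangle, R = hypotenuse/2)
Hypotenuse c = √(a² + b²) = √(29.16 + 161.29) = √190.45 ≈ 13.8004
R = c/2 ≈ 13.8004/2 ≈ 6.90018

R = 6.9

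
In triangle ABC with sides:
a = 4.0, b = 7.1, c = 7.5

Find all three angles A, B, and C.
Law of cosines for each angle (a² = 16, b² = 50.41, c² = 56.25):
cos(A) = (b² + c² − a²)/(2bc) = (50.41 + 56.25 − 16)/(2·7.1·7.5) = 90.66/106.5 ≈ 0.851268  ⇒  A ≈ 31.6502°
cos(B) = (a² + c² − b²)/(2ac) = (16 + 56.25 − 50.41)/(2·4.0·7.5) = 21.84/60 ≈ 0.364  ⇒  B ≈ 68.6539°
cos(C) = (a² + b² − c²)/(2ab) = (16 + 50.41 − 56.25)/(2·4.0·7.1) = 10.16/56.8 ≈ 0.178873  ⇒  C ≈ 79.6959°
Check: A + B + C ≈ 180°

A = 31.65°, B = 68.65°, C = 79.7°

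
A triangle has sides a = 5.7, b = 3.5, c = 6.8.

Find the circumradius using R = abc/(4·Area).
First find the area with Heron's formula.
s = (5.7 + 3.5 + 6.8)/2 = 8
Area = √(s(s−a)(s−b)(s−c)) = √(8·2.3·4.5·1.2) ≈ √99.36 ≈ 9.96795
abc = 5.7·3.5·6.8 = 135.66
R = abc/(4·Area) ≈ 135.66/(4·9.96795) = 135.66/39.8718 ≈ 3.40241

R = 3.402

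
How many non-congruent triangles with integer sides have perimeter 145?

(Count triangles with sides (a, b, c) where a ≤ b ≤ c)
Let a ≤ b ≤ c with a + b + c = 145. The only binding inequality is a + b > c, i.e. 145 − c > c, so c < 145/2; and c ≥ 145/3 since c is the largest side.
So 49 ≤ c ≤ 72. For each c, b runs from ⌈(145 − c)/2⌉ up to c (then a = 145 − b − c satisfies 1 ≤ a ≤ b automatically), giving c − ⌈(145 − c)/2⌉ + 1 choices.
Summing over c: 2 + 3 + 5 + 6 + … + 35 + 36  (24 terms, c = 49, …, 72) = 456
Check (closed form: nearest integer to p²/48 for even p, (p+3)²/48 for odd p): (145+3)²/48 = 148²/48 = 21904/48 ≈ 456.33 → 456

456 triangles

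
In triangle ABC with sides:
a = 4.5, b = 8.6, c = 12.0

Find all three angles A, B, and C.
Law of cosines for each angle (a² = 20.25, b² = 73.96, c² = 144):
cos(A) = (b² + c² − a²)/(2bc) = (73.96 + 144 − 20.25)/(2·8.6·12.0) = 197.71/206.4 ≈ 0.957897  ⇒  A ≈ 16.6851°
cos(B) = (a² + c² − b²)/(2ac) = (20.25 + 144 − 73.96)/(2·4.5·12.0) = 90.29/108 ≈ 0.836019  ⇒  B ≈ 33.278°
cos(C) = (a² + b² − c²)/(2ab) = (20.25 + 73.96 − 144)/(2·4.5·8.6) = -49.79/77.4 ≈ -0.643282  ⇒  C ≈ 130.037°
Check: A + B + C ≈ 180°

A = 16.69°, B = 33.28°, C = 130°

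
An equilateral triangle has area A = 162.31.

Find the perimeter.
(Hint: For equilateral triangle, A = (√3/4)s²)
A = (√3/4)s²  ⇒  s² = 4A/√3 = 4·162.31/√3 = 649.24/1.73205 ≈ 374.839
s ≈ √374.839 ≈ 19.3608
Perimeter = 3s ≈ 3·19.3608 ≈ 58.0823

Perimeter = 58.08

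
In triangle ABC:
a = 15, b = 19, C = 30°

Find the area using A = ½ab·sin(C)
A = ½·a·b·sin(C) = ½·15·19·sin(30°)
sin(30°) ≈ 0.5
A ≈ ½·285·0.5 = 142.5·0.5 ≈ 71.25

Area = 71.25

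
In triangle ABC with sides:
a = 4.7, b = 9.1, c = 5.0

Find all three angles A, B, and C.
Law of cosines for each angle (a² = 22.09, b² = 82.81, c² = 25):
cos(A) = (b² + c² − a²)/(2bc) = (82.81 + 25 − 22.09)/(2·9.1·5.0) = 85.72/91 ≈ 0.941978  ⇒  A ≈ 19.6136°
cos(B) = (a² + c² − b²)/(2ac) = (22.09 + 25 − 82.81)/(2·4.7·5.0) = -35.72/47 ≈ -0.76  ⇒  B ≈ 139.464°
cos(C) = (a² + b² − c²)/(2ab) = (22.09 + 82.81 − 25)/(2·4.7·9.1) = 79.9/85.54 ≈ 0.934066  ⇒  C ≈ 20.9222°
Check: A + B + C ≈ 180°

A = 19.61°, B = 139.5°, C = 20.92°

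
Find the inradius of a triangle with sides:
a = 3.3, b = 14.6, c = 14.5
r = Area/s where s is the semi-perimeter.
s = (3.3 + 14.6 + 14.5)/2 = 32.4/2 = 16.2
Area = √(s(s−a)(s−b)(s−c)) = √(16.2·12.9·1.6·1.7) ≈ √568.426 ≈ 23.8417
r ≈ 23.8417/16.2 ≈ 1.47171

r = 1.472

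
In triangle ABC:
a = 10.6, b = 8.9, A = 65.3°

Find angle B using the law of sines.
a/sin(A) = b/sin(B)  ⇒  sin(B) = b·sin(A)/a = 8.9·sin(65.3°)/10.6
sin(65.3°) ≈ 0.908508
sin(B) ≈ 8.9·0.908508/10.6 ≈ 8.08572/10.6 ≈ 0.762804
B = arcsin(0.762804) ≈ 49.712°
(Since b ≤ a we need B ≤ A, so the obtuse alternative 180° − 49.712° ≈ 130.288° is rejected.)

B = 49.71°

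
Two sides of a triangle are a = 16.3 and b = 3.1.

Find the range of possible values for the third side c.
Triangle inequality: |a − b| < c < a + b
|a − b| = |16.3 − 3.1| = 13.2
a + b = 16.3 + 3.1 = 19.4

13.2 < c < 19.4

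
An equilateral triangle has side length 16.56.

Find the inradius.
r = Area/s with s the semi-perimeter.
Area = (√3/4)·16.56² = (√3/4)·274.2336 ≈ 0.433013·274.2336 ≈ 118.747
s = 3·16.56/2 = 24.84
r ≈ 118.747/24.84 ≈ 4.78046
(Equivalently r = side/(2√3) = 16.56/3.4641 ≈ 4.78046.)

r = 4.78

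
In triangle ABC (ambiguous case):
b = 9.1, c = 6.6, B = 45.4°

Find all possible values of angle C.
b/sin(B) = c/sin(C)  ⇒  sin(C) = c·sin(B)/b = 6.6·sin(45.4°)/9.1
sin(45.4°) ≈ 0.712026
sin(C) ≈ 6.6·0.712026/9.1 ≈ 4.69937/9.1 ≈ 0.516414
Candidate 1: C₁ = arcsin(0.516414) ≈ 31.092°  →  A = 180° − 45.4° − 31.092° ≈ 103.508° > 0, valid
Candidate 2: C₂ = 180° − C₁ ≈ 148.908°  →  A = 180° − 45.4° − 148.908° ≈ -14.308° ≤ 0, not a valid triangle

C = 31.09° (one solution)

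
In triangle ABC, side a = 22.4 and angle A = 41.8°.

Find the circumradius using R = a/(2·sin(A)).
R = a/(2·sin(A)) = 22.4/(2·sin(41.8°))
sin(41.8°) ≈ 0.666532
R ≈ 22.4/(2·0.666532) = 22.4/1.33306 ≈ 16.8034

R = 16.8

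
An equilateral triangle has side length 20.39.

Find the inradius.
r = Area/s with s the semi-perimeter.
Area = (√3/4)·20.39² = (√3/4)·415.7521 ≈ 0.433013·415.7521 ≈ 180.026
s = 3·20.39/2 = 30.585
r ≈ 180.026/30.585 ≈ 5.88609
(Equivalently r = side/(2√3) = 20.39/3.4641 ≈ 5.88609.)

r = 5.886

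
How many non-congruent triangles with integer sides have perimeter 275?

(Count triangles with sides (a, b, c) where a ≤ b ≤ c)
Let a ≤ b ≤ c with a + b + c = 275. The only binding inequality is a + b > c, i.e. 275 − c > c, so c < 275/2; and c ≥ 275/3 since c is the largest side.
So 92 ≤ c ≤ 137. For each c, b runs from ⌈(275 − c)/2⌉ up to c (then a = 275 − b − c satisfies 1 ≤ a ≤ b automatically), giving c − ⌈(275 − c)/2⌉ + 1 choices.
Summing over c: 1 + 3 + 4 + 6 + … + 67 + 69  (46 terms, c = 92, …, 137) = 1610
Check (closed form: nearest integer to p²/48 for even p, (p+3)²/48 for odd p): (275+3)²/48 = 278²/48 = 77284/48 ≈ 1610.08 → 1610

1610 triangles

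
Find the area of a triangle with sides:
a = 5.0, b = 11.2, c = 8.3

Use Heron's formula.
s = (5.0 + 11.2 + 8.3)/2 = 24.5/2 = 12.25
s − a = 7.25, s − b = 1.05, s − c = 3.95
s(s−a)(s−b)(s−c) = 12.25·7.25·1.05·3.95 ≈ 368.35
Area = √368.35 ≈ 19.1924

Area = 19.19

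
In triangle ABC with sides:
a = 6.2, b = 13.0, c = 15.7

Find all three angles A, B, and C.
Law of cosines for each angle (a² = 38.44, b² = 169, c² = 246.49):
cos(A) = (b² + c² − a²)/(2bc) = (169 + 246.49 − 38.44)/(2·13.0·15.7) = 377.05/408.2 ≈ 0.923689  ⇒  A ≈ 22.5285°
cos(B) = (a² + c² − b²)/(2ac) = (38.44 + 246.49 − 169)/(2·6.2·15.7) = 115.93/194.68 ≈ 0.59549  ⇒  B ≈ 53.4524°
cos(C) = (a² + b² − c²)/(2ab) = (38.44 + 169 − 246.49)/(2·6.2·13.0) = -39.05/161.2 ≈ -0.242246  ⇒  C ≈ 104.019°
Check: A + B + C ≈ 180°

A = 22.53°, B = 53.45°, C = 104°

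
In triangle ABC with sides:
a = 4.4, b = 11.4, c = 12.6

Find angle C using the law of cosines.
c² = a² + b² − 2ab·cos(C)  ⇒  cos(C) = (a² + b² − c²)/(2ab)
cos(C) = (4.4² + 11.4² − 12.6²)/(2·4.4·11.4) = (19.36 + 129.96 − 158.76)/100.32 = -9.44/100.32 ≈ -0.0940989
C = arccos(-0.0940989) ≈ 95.3995°

C = 95.4°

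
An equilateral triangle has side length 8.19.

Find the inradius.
r = Area/s with s the semi-perimeter.
Area = (√3/4)·8.19² = (√3/4)·67.0761 ≈ 0.433013·67.0761 ≈ 29.0448
s = 3·8.19/2 = 12.285
r ≈ 29.0448/12.285 ≈ 2.36425
(Equivalently r = side/(2√3) = 8.19/3.4641 ≈ 2.36425.)

r = 2.364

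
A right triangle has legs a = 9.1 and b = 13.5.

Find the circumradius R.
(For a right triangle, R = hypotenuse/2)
Hypotenuse c = √(a² + b²) = √(82.81 + 182.25) = √265.06 ≈ 16.2807
R = c/2 ≈ 16.2807/2 ≈ 8.14033

R = 8.14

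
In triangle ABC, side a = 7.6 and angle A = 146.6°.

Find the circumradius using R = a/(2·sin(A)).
R = a/(2·sin(A)) = 7.6/(2·sin(146.6°))
sin(146.6°) ≈ 0.550481
R ≈ 7.6/(2·0.550481) = 7.6/1.10096 ≈ 6.90306

R = 6.903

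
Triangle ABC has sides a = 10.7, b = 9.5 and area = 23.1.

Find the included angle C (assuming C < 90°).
Area = ½·a·b·sin(C)  ⇒  sin(C) = 2·Area/(a·b) = 2·23.1/(10.7·9.5) = 46.2/101.65 ≈ 0.454501
C = arcsin(0.454501) ≈ 27.0328° (taking the acute solution since C < 90°)

C = 27.03°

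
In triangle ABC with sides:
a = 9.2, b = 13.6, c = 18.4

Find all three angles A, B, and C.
Law of cosines for each angle (a² = 84.64, b² = 184.96, c² = 338.56):
cos(A) = (b² + c² − a²)/(2bc) = (184.96 + 338.56 − 84.64)/(2·13.6·18.4) = 438.88/500.48 ≈ 0.876918  ⇒  A ≈ 28.7272°
cos(B) = (a² + c² − b²)/(2ac) = (84.64 + 338.56 − 184.96)/(2·9.2·18.4) = 238.24/338.56 ≈ 0.703686  ⇒  B ≈ 45.2765°
cos(C) = (a² + b² − c²)/(2ab) = (84.64 + 184.96 − 338.56)/(2·9.2·13.6) = -68.96/250.24 ≈ -0.275575  ⇒  C ≈ 105.996°
Check: A + B + C ≈ 180°

A = 28.73°, B = 45.28°, C = 106°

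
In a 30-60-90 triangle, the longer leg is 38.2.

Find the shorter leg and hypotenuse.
In a 30-60-90 triangle the sides are in ratio 1 : √3 : 2, so short leg = long leg/√3 and hypotenuse = 2·(short leg).
Short leg = 38.2/√3 ≈ 38.2/1.73205 ≈ 22.0548
Hypotenuse = 2·22.0548 ≈ 44.1096

Short leg = 22.05, Hypotenuse = 44.11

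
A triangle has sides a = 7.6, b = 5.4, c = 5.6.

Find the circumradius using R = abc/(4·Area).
First find the area with Heron's formula.
s = (7.6 + 5.4 + 5.6)/2 = 9.3
Area = √(s(s−a)(s−b)(s−c)) = √(9.3·1.7·3.9·3.7) ≈ √228.138 ≈ 15.1042
abc = 7.6·5.4·5.6 = 229.824
R = abc/(4·Area) ≈ 229.824/(4·15.1042) = 229.824/60.417 ≈ 3.80396

R = 3.804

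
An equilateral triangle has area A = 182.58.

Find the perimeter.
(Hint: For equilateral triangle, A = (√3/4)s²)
A = (√3/4)s²  ⇒  s² = 4A/√3 = 4·182.58/√3 = 730.32/1.73205 ≈ 421.65
s ≈ √421.65 ≈ 20.5341
Perimeter = 3s ≈ 3·20.5341 ≈ 61.6024

Perimeter = 61.6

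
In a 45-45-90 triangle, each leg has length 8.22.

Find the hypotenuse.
In a 45-45-90 triangle the sides are in ratio 1 : 1 : √2, so hypotenuse = leg·√2.
Hypotenuse = 8.22·√2 ≈ 8.22·1.41421 ≈ 11.6248

Hypotenuse = 8.22√2 = 11.62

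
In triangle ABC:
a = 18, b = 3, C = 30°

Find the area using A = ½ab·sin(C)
A = ½·a·b·sin(C) = ½·18·3·sin(30°)
sin(30°) ≈ 0.5
A ≈ ½·54·0.5 = 27·0.5 ≈ 13.5

Area = 13.5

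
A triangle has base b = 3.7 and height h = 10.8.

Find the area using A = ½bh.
A = ½·b·h = ½·3.7·10.8 = ½·39.96 = 19.98

Area = 19.98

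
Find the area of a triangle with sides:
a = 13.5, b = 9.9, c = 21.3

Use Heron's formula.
s = (13.5 + 9.9 + 21.3)/2 = 44.7/2 = 22.35
s − a = 8.85, s − b = 12.45, s − c = 1.05
s(s−a)(s−b)(s−c) = 22.35·8.85·12.45·1.05 ≈ 2585.71
Area = √2585.71 ≈ 50.8499

Area = 50.85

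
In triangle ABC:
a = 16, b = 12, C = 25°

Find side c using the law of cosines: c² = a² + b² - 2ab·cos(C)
c² = 16² + 12² − 2·16·12·cos(25°)
cos(25°) ≈ 0.906308
c² ≈ 256 + 144 − 384·(0.906308) ≈ 400 − 348.022 ≈ 51.9778
c ≈ √51.9778 ≈ 7.20956

c = 7.21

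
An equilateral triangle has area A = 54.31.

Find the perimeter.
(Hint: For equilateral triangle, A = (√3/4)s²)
A = (√3/4)s²  ⇒  s² = 4A/√3 = 4·54.31/√3 = 217.24/1.73205 ≈ 125.424
s ≈ √125.424 ≈ 11.1993
Perimeter = 3s ≈ 3·11.1993 ≈ 33.5978

Perimeter = 33.6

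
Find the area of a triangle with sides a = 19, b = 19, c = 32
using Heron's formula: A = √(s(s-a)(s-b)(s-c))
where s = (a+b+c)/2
s = (19 + 19 + 32)/2 = 70/2 = 35
s − a = 16, s − b = 16, s − c = 3
s(s−a)(s−b)(s−c) = 35·16·16·3 = 26880
Area = √26880 ≈ 163.951

s = 35.0, Area = 164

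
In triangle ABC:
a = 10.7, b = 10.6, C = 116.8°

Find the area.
Two sides and the included angle (SAS): A = ½·a·b·sin(C) = ½·10.7·10.6·sin(116.8°)
sin(116.8°) ≈ 0.892586
A ≈ ½·113.42·0.892586 = 56.71·0.892586 ≈ 50.6185

Area = 50.62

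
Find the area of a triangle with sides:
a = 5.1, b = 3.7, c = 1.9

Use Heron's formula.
s = (5.1 + 3.7 + 1.9)/2 = 10.7/2 = 5.35
s − a = 0.25, s − b = 1.65, s − c = 3.45
s(s−a)(s−b)(s−c) = 5.35·0.25·1.65·3.45 ≈ 7.61372
Area = √7.61372 ≈ 2.7593

Area = 2.759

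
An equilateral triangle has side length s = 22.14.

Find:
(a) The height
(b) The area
(a) The height splits the triangle into two 30-60-90 halves: h = s·√3/2 = 22.14·1.73205/2 ≈ 38.3476/2 ≈ 19.1738
(b) Area = (√3/4)·s² = (√3/4)·22.14² = (√3/4)·490.1796 ≈ 0.433013·490.1796 ≈ 212.254

Height = 19.17, Area = 212.3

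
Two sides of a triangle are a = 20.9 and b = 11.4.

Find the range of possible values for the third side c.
Triangle inequality: |a − b| < c < a + b
|a − b| = |20.9 − 11.4| = 9.5
a + b = 20.9 + 11.4 = 32.3

9.5 < c < 32.3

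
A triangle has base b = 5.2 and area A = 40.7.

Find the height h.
A = ½·b·h  ⇒  h = 2A/b = 2·40.7/5.2 = 81.4/5.2 ≈ 15.6538

h = 15.65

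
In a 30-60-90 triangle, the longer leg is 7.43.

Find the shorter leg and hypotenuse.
In a 30-60-90 triangle the sides are in ratio 1 : √3 : 2, so short leg = long leg/√3 and hypotenuse = 2·(short leg).
Short leg = 7.43/√3 ≈ 7.43/1.73205 ≈ 4.28971
Hypotenuse = 2·4.28971 ≈ 8.57943

Short leg = 4.29, Hypotenuse = 8.579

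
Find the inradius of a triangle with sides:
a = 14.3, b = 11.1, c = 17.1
r = Area/s where s is the semi-perimeter.
s = (14.3 + 11.1 + 17.1)/2 = 42.5/2 = 21.25
Area = √(s(s−a)(s−b)(s−c)) = √(21.25·6.95·10.15·4.15) ≈ √6220.97 ≈ 78.8731
r ≈ 78.8731/21.25 ≈ 3.71168

r = 3.712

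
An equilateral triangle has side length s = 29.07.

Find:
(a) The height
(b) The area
(a) The height splits the triangle into two 30-60-90 halves: h = s·√3/2 = 29.07·1.73205/2 ≈ 50.3507/2 ≈ 25.1754
(b) Area = (√3/4)·s² = (√3/4)·29.07² = (√3/4)·845.0649 ≈ 0.433013·845.0649 ≈ 365.924

Height = 25.18, Area = 365.9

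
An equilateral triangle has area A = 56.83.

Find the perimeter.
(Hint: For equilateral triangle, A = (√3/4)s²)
A = (√3/4)s²  ⇒  s² = 4A/√3 = 4·56.83/√3 = 227.32/1.73205 ≈ 131.243
s ≈ √131.243 ≈ 11.4561
Perimeter = 3s ≈ 3·11.4561 ≈ 34.3684

Perimeter = 34.37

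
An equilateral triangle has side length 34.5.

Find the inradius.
r = Area/s with s the semi-perimeter.
Area = (√3/4)·34.5² = (√3/4)·1190.25 ≈ 0.433013·1190.25 ≈ 515.393
s = 3·34.5/2 = 51.75
r ≈ 515.393/51.75 ≈ 9.95929
(Equivalently r = side/(2√3) = 34.5/3.4641 ≈ 9.95929.)

r = 9.959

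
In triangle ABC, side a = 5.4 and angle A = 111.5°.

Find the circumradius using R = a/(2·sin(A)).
R = a/(2·sin(A)) = 5.4/(2·sin(111.5°))
sin(111.5°) ≈ 0.930418
R ≈ 5.4/(2·0.930418) = 5.4/1.86084 ≈ 2.90192

R = 2.902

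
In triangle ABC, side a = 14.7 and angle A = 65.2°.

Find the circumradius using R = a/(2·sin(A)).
R = a/(2·sin(A)) = 14.7/(2·sin(65.2°))
sin(65.2°) ≈ 0.907777
R ≈ 14.7/(2·0.907777) = 14.7/1.81555 ≈ 8.0967

R = 8.097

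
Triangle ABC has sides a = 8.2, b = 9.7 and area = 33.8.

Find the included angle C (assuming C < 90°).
Area = ½·a·b·sin(C)  ⇒  sin(C) = 2·Area/(a·b) = 2·33.8/(8.2·9.7) = 67.6/79.54 ≈ 0.849887
C = arcsin(0.849887) ≈ 58.1994° (taking the acute solution since C < 90°)

C = 58.2°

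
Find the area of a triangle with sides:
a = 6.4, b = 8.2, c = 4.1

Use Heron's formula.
s = (6.4 + 8.2 + 4.1)/2 = 18.7/2 = 9.35
s − a = 2.95, s − b = 1.15, s − c = 5.25
s(s−a)(s−b)(s−c) = 9.35·2.95·1.15·5.25 ≈ 166.529
Area = √166.529 ≈ 12.9046

Area = 12.9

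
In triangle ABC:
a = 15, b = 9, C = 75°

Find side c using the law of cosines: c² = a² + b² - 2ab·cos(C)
c² = 15² + 9² − 2·15·9·cos(75°)
cos(75°) ≈ 0.258819
c² ≈ 225 + 81 − 270·(0.258819) ≈ 306 − 69.8811 ≈ 236.119
c ≈ √236.119 ≈ 15.3662

c = 15.37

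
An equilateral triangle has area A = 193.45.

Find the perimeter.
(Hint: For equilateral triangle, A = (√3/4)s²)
A = (√3/4)s²  ⇒  s² = 4A/√3 = 4·193.45/√3 = 773.8/1.73205 ≈ 446.754
s ≈ √446.754 ≈ 21.1365
Perimeter = 3s ≈ 3·21.1365 ≈ 63.4096

Perimeter = 63.41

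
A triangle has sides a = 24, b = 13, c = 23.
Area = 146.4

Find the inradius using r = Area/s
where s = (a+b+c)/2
s = (24 + 13 + 23)/2 = 60/2 = 30
r = Area/s = 146.4/30 ≈ 4.88

r = 4.88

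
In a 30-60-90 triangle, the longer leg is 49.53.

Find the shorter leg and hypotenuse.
In a 30-60-90 triangle the sides are in ratio 1 : √3 : 2, so short leg = long leg/√3 and hypotenuse = 2·(short leg).
Short leg = 49.53/√3 ≈ 49.53/1.73205 ≈ 28.5962
Hypotenuse = 2·28.5962 ≈ 57.1923

Short leg = 28.6, Hypotenuse = 57.19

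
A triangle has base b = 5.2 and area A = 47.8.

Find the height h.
A = ½·b·h  ⇒  h = 2A/b = 2·47.8/5.2 = 95.6/5.2 ≈ 18.3846

h = 18.38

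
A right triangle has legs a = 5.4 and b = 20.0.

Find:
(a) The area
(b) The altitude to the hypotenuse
(a) The legs are perpendicular, so Area = ½·a·b = ½·5.4·20.0 = ½·108 = 54
(b) Hypotenuse c = √(a² + b²) = √(29.16 + 400) = √429.16 ≈ 20.7162
    Area = ½·c·h_c  ⇒  h_c = 2·Area/c = 108/20.7162 ≈ 5.21332

Area = 54, h_c = 5.213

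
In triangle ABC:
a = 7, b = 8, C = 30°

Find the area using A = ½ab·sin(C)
A = ½·a·b·sin(C) = ½·7·8·sin(30°)
sin(30°) ≈ 0.5
A ≈ ½·56·0.5 = 28·0.5 ≈ 14

Area = 14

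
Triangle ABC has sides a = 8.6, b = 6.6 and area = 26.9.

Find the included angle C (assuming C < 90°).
Area = ½·a·b·sin(C)  ⇒  sin(C) = 2·Area/(a·b) = 2·26.9/(8.6·6.6) = 53.8/56.76 ≈ 0.947851
C = arcsin(0.947851) ≈ 71.4148° (taking the acute solution since C < 90°)

C = 71.41°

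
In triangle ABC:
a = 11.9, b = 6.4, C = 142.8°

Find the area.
Two sides and the included angle (SAS): A = ½·a·b·sin(C) = ½·11.9·6.4·sin(142.8°)
sin(142.8°) ≈ 0.604599
A ≈ ½·76.16·0.604599 = 38.08·0.604599 ≈ 23.0231

Area = 23.02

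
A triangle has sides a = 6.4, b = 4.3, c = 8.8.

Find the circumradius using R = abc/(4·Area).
First find the area with Heron's formula.
s = (6.4 + 4.3 + 8.8)/2 = 9.75
Area = √(s(s−a)(s−b)(s−c)) = √(9.75·3.35·5.45·0.95) ≈ √169.11 ≈ 13.0042
abc = 6.4·4.3·8.8 = 242.176
R = abc/(4·Area) ≈ 242.176/(4·13.0042) = 242.176/52.0169 ≈ 4.65571

R = 4.656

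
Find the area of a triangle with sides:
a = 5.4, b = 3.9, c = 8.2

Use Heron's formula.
s = (5.4 + 3.9 + 8.2)/2 = 17.5/2 = 8.75
s − a = 3.35, s − b = 4.85, s − c = 0.55
s(s−a)(s−b)(s−c) = 8.75·3.35·4.85·0.55 ≈ 78.1911
Area = √78.1911 ≈ 8.84257

Area = 8.843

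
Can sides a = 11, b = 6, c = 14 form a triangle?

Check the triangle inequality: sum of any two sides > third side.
a + b vs c: 11 + 6 = 17 > 14  ✓
a + c vs b: 11 + 14 = 25 > 6  ✓
b + c vs a: 6 + 14 = 20 > 11  ✓

Yes, triangle inequality satisfied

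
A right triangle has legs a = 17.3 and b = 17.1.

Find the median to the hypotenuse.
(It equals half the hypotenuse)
Hypotenuse c = √(a² + b²) = √(299.29 + 292.41) = √591.7 ≈ 24.3249
Median to hypotenuse = c/2 ≈ 24.3249/2 ≈ 12.1624

Median = 12.16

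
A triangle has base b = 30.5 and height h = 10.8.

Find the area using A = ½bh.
A = ½·b·h = ½·30.5·10.8 = ½·329.4 = 164.7

Area = 164.7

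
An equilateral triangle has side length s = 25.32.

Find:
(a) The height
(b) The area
(a) The height splits the triangle into two 30-60-90 halves: h = s·√3/2 = 25.32·1.73205/2 ≈ 43.8555/2 ≈ 21.9278
(b) Area = (√3/4)·s² = (√3/4)·25.32² = (√3/4)·641.1024 ≈ 0.433013·641.1024 ≈ 277.605

Height = 21.93, Area = 277.6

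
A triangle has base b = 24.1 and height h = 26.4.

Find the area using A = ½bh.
A = ½·b·h = ½·24.1·26.4 = ½·636.24 = 318.12

Area = 318.12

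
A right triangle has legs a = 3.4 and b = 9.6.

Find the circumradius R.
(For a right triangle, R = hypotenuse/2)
Hypotenuse c = √(a² + b²) = √(11.56 + 92.16) = √103.72 ≈ 10.1843
R = c/2 ≈ 10.1843/2 ≈ 5.09215

R = 5.092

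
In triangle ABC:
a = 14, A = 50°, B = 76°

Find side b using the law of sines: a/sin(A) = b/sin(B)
a/sin(A) = b/sin(B)  ⇒  b = a·sin(B)/sin(A) = 14·sin(76°)/sin(50°)
sin(76°) ≈ 0.970296, sin(50°) ≈ 0.766044
b ≈ 14·0.970296/0.766044 ≈ 13.5841/0.766044 ≈ 17.7328

b = 17.73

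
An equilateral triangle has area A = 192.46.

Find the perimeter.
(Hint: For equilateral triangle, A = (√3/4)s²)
A = (√3/4)s²  ⇒  s² = 4A/√3 = 4·192.46/√3 = 769.84/1.73205 ≈ 444.467
s ≈ √444.467 ≈ 21.0824
Perimeter = 3s ≈ 3·21.0824 ≈ 63.2472

Perimeter = 63.25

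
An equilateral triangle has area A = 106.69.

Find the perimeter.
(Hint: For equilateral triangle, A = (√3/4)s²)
A = (√3/4)s²  ⇒  s² = 4A/√3 = 4·106.69/√3 = 426.76/1.73205 ≈ 246.39
s ≈ √246.39 ≈ 15.6968
Perimeter = 3s ≈ 3·15.6968 ≈ 47.0904

Perimeter = 47.09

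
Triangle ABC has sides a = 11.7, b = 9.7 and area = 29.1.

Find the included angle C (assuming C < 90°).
Area = ½·a·b·sin(C)  ⇒  sin(C) = 2·Area/(a·b) = 2·29.1/(11.7·9.7) = 58.2/113.49 ≈ 0.512821
C = arcsin(0.512821) ≈ 30.8519° (taking the acute solution since C < 90°)

C = 30.85°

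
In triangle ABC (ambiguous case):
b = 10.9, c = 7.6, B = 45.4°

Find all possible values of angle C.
b/sin(B) = c/sin(C)  ⇒  sin(C) = c·sin(B)/b = 7.6·sin(45.4°)/10.9
sin(45.4°) ≈ 0.712026
sin(C) ≈ 7.6·0.712026/10.9 ≈ 5.4114/10.9 ≈ 0.496459
Candidate 1: C₁ = arcsin(0.496459) ≈ 29.766°  →  A = 180° − 45.4° − 29.766° ≈ 104.834° > 0, valid
Candidate 2: C₂ = 180° − C₁ ≈ 150.234°  →  A = 180° − 45.4° − 150.234° ≈ -15.634° ≤ 0, not a valid triangle

C = 29.77° (one solution)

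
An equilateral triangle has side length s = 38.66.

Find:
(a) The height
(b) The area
(a) The height splits the triangle into two 30-60-90 halves: h = s·√3/2 = 38.66·1.73205/2 ≈ 66.9611/2 ≈ 33.4805
(b) Area = (√3/4)·s² = (√3/4)·38.66² = (√3/4)·1494.5956 ≈ 0.433013·1494.5956 ≈ 647.179

Height = 33.48, Area = 647.2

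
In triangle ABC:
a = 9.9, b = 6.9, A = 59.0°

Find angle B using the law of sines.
a/sin(A) = b/sin(B)  ⇒  sin(B) = b·sin(A)/a = 6.9·sin(59.0°)/9.9
sin(59.0°) ≈ 0.857167
sin(B) ≈ 6.9·0.857167/9.9 ≈ 5.91445/9.9 ≈ 0.59742
B = arcsin(0.59742) ≈ 36.6853°
(Since b ≤ a we need B ≤ A, so the obtuse alternative 180° − 36.6853° ≈ 143.315° is rejected.)

B = 36.69°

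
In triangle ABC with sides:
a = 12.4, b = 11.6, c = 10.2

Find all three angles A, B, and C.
Law of cosines for each angle (a² = 153.76, b² = 134.56, c² = 104.04):
cos(A) = (b² + c² − a²)/(2bc) = (134.56 + 104.04 − 153.76)/(2·11.6·10.2) = 84.84/236.64 ≈ 0.358519  ⇒  A ≈ 68.9907°
cos(B) = (a² + c² − b²)/(2ac) = (153.76 + 104.04 − 134.56)/(2·12.4·10.2) = 123.24/252.96 ≈ 0.487192  ⇒  B ≈ 60.8438°
cos(C) = (a² + b² − c²)/(2ab) = (153.76 + 134.56 − 104.04)/(2·12.4·11.6) = 184.28/287.68 ≈ 0.640573  ⇒  C ≈ 50.1655°
Check: A + B + C ≈ 180°

A = 68.99°, B = 60.84°, C = 50.17°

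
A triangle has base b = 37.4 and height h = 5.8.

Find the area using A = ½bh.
A = ½·b·h = ½·37.4·5.8 = ½·216.92 = 108.46

Area = 108.46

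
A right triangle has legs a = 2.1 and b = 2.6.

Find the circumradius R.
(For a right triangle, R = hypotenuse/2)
Hypotenuse c = √(a² + b²) = √(4.41 + 6.76) = √11.17 ≈ 3.34215
R = c/2 ≈ 3.34215/2 ≈ 1.67108

R = 1.671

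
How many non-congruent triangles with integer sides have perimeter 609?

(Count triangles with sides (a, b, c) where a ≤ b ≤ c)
Let a ≤ b ≤ c with a + b + c = 609. The only binding inequality is a + b > c, i.e. 609 − c > c, so c < 609/2; and c ≥ 609/3 since c is the largest side.
So 203 ≤ c ≤ 304. For each c, b runs from ⌈(609 − c)/2⌉ up to c (then a = 609 − b − c satisfies 1 ≤ a ≤ b automatically), giving c − ⌈(609 − c)/2⌉ + 1 choices.
Summing over c: 1 + 2 + 4 + 5 + … + 151 + 152  (102 terms, c = 203, …, 304) = 7803
Check (closed form: nearest integer to p²/48 for even p, (p+3)²/48 for odd p): (609+3)²/48 = 612²/48 = 374544/48 ≈ 7803.00 → 7803

7803 triangles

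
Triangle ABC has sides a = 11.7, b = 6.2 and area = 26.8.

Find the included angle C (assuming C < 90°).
Area = ½·a·b·sin(C)  ⇒  sin(C) = 2·Area/(a·b) = 2·26.8/(11.7·6.2) = 53.6/72.54 ≈ 0.738903
C = arcsin(0.738903) ≈ 47.638° (taking the acute solution since C < 90°)

C = 47.64°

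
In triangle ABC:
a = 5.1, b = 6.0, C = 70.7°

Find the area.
Two sides and the included angle (SAS): A = ½·a·b·sin(C) = ½·5.1·6.0·sin(70.7°)
sin(70.7°) ≈ 0.943801
A ≈ ½·30.6·0.943801 = 15.3·0.943801 ≈ 14.4402

Area = 14.44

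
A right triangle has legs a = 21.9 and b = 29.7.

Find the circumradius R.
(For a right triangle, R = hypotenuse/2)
Hypotenuse c = √(a² + b²) = √(479.61 + 882.09) = √1361.7 ≈ 36.9012
R = c/2 ≈ 36.9012/2 ≈ 18.4506

R = 18.45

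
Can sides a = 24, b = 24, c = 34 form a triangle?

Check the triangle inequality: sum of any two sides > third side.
a + b vs c: 24 + 24 = 48 > 34  ✓
a + c vs b: 24 + 34 = 58 > 24  ✓
b + c vs a: 24 + 34 = 58 > 24  ✓

Yes, triangle inequality satisfied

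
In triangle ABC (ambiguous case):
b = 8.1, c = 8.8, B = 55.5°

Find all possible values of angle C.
b/sin(B) = c/sin(C)  ⇒  sin(C) = c·sin(B)/b = 8.8·sin(55.5°)/8.1
sin(55.5°) ≈ 0.824126
sin(C) ≈ 8.8·0.824126/8.1 ≈ 7.25231/8.1 ≈ 0.895347
Candidate 1: C₁ = arcsin(0.895347) ≈ 63.553°  →  A = 180° − 55.5° − 63.553° ≈ 60.947° > 0, valid
Candidate 2: C₂ = 180° − C₁ ≈ 116.447°  →  A = 180° − 55.5° − 116.447° ≈ 8.05303° > 0, valid

C = 63.55° or C = 116.4° (two solutions)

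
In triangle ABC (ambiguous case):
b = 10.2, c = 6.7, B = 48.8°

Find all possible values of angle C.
b/sin(B) = c/sin(C)  ⇒  sin(C) = c·sin(B)/b = 6.7·sin(48.8°)/10.2
sin(48.8°) ≈ 0.752415
sin(C) ≈ 6.7·0.752415/10.2 ≈ 5.04118/10.2 ≈ 0.494233
Candidate 1: C₁ = arcsin(0.494233) ≈ 29.6192°  →  A = 180° − 48.8° − 29.6192° ≈ 101.581° > 0, valid
Candidate 2: C₂ = 180° − C₁ ≈ 150.381°  →  A = 180° − 48.8° − 150.381° ≈ -19.1808° ≤ 0, not a valid triangle

C = 29.62° (one solution)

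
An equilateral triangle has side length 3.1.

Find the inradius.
r = Area/s with s the semi-perimeter.
Area = (√3/4)·3.1² = (√3/4)·9.61 ≈ 0.433013·9.61 ≈ 4.16125
s = 3·3.1/2 = 4.65
r ≈ 4.16125/4.65 ≈ 0.894893
(Equivalently r = side/(2√3) = 3.1/3.4641 ≈ 0.894893.)

r = 0.8949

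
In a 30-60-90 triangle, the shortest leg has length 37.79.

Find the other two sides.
In a 30-60-90 triangle the sides are in ratio 1 : √3 : 2 (short leg : long leg : hypotenuse).
Long leg = 37.79·√3 ≈ 37.79·1.73205 ≈ 65.4542
Hypotenuse = 2·37.79 = 75.58

Long leg = 37.79√3 = 65.45, Hypotenuse = 75.58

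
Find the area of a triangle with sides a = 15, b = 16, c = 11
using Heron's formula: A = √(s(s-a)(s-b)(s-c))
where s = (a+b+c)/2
s = (15 + 16 + 11)/2 = 42/2 = 21
s − a = 6, s − b = 5, s − c = 10
s(s−a)(s−b)(s−c) = 21·6·5·10 = 6300
Area = √6300 ≈ 79.3725

s = 21.0, Area = 79.37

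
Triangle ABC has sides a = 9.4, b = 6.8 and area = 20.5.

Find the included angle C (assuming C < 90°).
Area = ½·a·b·sin(C)  ⇒  sin(C) = 2·Area/(a·b) = 2·20.5/(9.4·6.8) = 41/63.92 ≈ 0.641427
C = arcsin(0.641427) ≈ 39.8983° (taking the acute solution since C < 90°)

C = 39.9°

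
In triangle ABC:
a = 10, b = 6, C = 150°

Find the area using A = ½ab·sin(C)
A = ½·a·b·sin(C) = ½·10·6·sin(150°)
sin(150°) ≈ 0.5
A ≈ ½·60·0.5 = 30·0.5 ≈ 15

Area = 15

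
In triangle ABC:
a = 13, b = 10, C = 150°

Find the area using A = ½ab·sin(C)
A = ½·a·b·sin(C) = ½·13·10·sin(150°)
sin(150°) ≈ 0.5
A ≈ ½·130·0.5 = 65·0.5 ≈ 32.5

Area = 32.5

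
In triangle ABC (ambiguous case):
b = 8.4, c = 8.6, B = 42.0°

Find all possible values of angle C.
b/sin(B) = c/sin(C)  ⇒  sin(C) = c·sin(B)/b = 8.6·sin(42.0°)/8.4
sin(42.0°) ≈ 0.669131
sin(C) ≈ 8.6·0.669131/8.4 ≈ 5.75452/8.4 ≈ 0.685062
Candidate 1: C₁ = arcsin(0.685062) ≈ 43.2405°  →  A = 180° − 42.0° − 43.2405° ≈ 94.7595° > 0, valid
Candidate 2: C₂ = 180° − C₁ ≈ 136.759°  →  A = 180° − 42.0° − 136.759° ≈ 1.24051° > 0, valid

C = 43.24° or C = 136.8° (two solutions)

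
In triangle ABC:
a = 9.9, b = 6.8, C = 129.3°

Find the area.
Two sides and the included angle (SAS): A = ½·a·b·sin(C) = ½·9.9·6.8·sin(129.3°)
sin(129.3°) ≈ 0.77384
A ≈ ½·67.32·0.77384 = 33.66·0.77384 ≈ 26.0475

Area = 26.05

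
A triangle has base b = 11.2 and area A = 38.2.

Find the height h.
A = ½·b·h  ⇒  h = 2A/b = 2·38.2/11.2 = 76.4/11.2 ≈ 6.82143

h = 6.821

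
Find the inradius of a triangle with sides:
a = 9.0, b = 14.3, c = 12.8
r = Area/s where s is the semi-perimeter.
s = (9.0 + 14.3 + 12.8)/2 = 36.1/2 = 18.05
Area = √(s(s−a)(s−b)(s−c)) = √(18.05·9.05·3.75·5.25) ≈ √3216 ≈ 56.7098
r ≈ 56.7098/18.05 ≈ 3.14182

r = 3.142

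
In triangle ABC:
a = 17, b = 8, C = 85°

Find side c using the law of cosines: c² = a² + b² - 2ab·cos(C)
c² = 17² + 8² − 2·17·8·cos(85°)
cos(85°) ≈ 0.0871557
c² ≈ 289 + 64 − 272·(0.0871557) ≈ 353 − 23.7064 ≈ 329.294
c ≈ √329.294 ≈ 18.1464

c = 18.15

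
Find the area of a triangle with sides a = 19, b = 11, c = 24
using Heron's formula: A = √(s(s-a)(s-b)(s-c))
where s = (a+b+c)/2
s = (19 + 11 + 24)/2 = 54/2 = 27
s − a = 8, s − b = 16, s − c = 3
s(s−a)(s−b)(s−c) = 27·8·16·3 = 10368
Area = √10368 ≈ 101.823

s = 27.0, Area = 101.8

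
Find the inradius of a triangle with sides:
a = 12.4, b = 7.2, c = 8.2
r = Area/s where s is the semi-perimeter.
s = (12.4 + 7.2 + 8.2)/2 = 27.8/2 = 13.9
Area = √(s(s−a)(s−b)(s−c)) = √(13.9·1.5·6.7·5.7) ≈ √796.261 ≈ 28.2181
r ≈ 28.2181/13.9 ≈ 2.03008

r = 2.03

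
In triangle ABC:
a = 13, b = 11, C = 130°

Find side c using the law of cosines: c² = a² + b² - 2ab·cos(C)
c² = 13² + 11² − 2·13·11·cos(130°)
cos(130°) ≈ -0.642788
c² ≈ 169 + 121 − 286·(-0.642788) ≈ 290 + 183.837 ≈ 473.837
c ≈ √473.837 ≈ 21.7678

c = 21.77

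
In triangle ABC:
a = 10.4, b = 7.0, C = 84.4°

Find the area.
Two sides and the included angle (SAS): A = ½·a·b·sin(C) = ½·10.4·7.0·sin(84.4°)
sin(84.4°) ≈ 0.995227
A ≈ ½·72.8·0.995227 = 36.4·0.995227 ≈ 36.2263

Area = 36.23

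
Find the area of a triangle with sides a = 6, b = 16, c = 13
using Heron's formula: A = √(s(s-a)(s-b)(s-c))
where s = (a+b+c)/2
s = (6 + 16 + 13)/2 = 35/2 = 17.5
s − a = 11.5, s − b = 1.5, s − c = 4.5
s(s−a)(s−b)(s−c) = 17.5·11.5·1.5·4.5 = 1358.4375
Area = √1358.4375 ≈ 36.857

s = 17.5, Area = 36.86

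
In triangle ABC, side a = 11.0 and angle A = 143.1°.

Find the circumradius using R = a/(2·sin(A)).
R = a/(2·sin(A)) = 11.0/(2·sin(143.1°))
sin(143.1°) ≈ 0.60042
R ≈ 11.0/(2·0.60042) = 11.0/1.20084 ≈ 9.16025

R = 9.16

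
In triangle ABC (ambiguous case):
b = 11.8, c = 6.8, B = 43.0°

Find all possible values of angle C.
b/sin(B) = c/sin(C)  ⇒  sin(C) = c·sin(B)/b = 6.8·sin(43.0°)/11.8
sin(43.0°) ≈ 0.681998
sin(C) ≈ 6.8·0.681998/11.8 ≈ 4.63759/11.8 ≈ 0.393016
Candidate 1: C₁ = arcsin(0.393016) ≈ 23.1423°  →  A = 180° − 43.0° − 23.1423° ≈ 113.858° > 0, valid
Candidate 2: C₂ = 180° − C₁ ≈ 156.858°  →  A = 180° − 43.0° − 156.858° ≈ -19.8577° ≤ 0, not a valid triangle

C = 23.14° (one solution)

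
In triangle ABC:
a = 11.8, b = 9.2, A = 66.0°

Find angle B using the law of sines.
a/sin(A) = b/sin(B)  ⇒  sin(B) = b·sin(A)/a = 9.2·sin(66.0°)/11.8
sin(66.0°) ≈ 0.913545
sin(B) ≈ 9.2·0.913545/11.8 ≈ 8.40462/11.8 ≈ 0.712256
B = arcsin(0.712256) ≈ 45.4187°
(Since b ≤ a we need B ≤ A, so the obtuse alternative 180° − 45.4187° ≈ 134.581° is rejected.)

B = 45.42°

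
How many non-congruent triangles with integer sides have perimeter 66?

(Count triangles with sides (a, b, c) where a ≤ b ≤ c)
Let a ≤ b ≤ c with a + b + c = 66. The only binding inequality is a + b > c, i.e. 66 − c > c, so c < 66/2; and c ≥ 66/3 since c is the largest side.
So 22 ≤ c ≤ 32. For each c, b runs from ⌈(66 − c)/2⌉ up to c (then a = 66 − b − c satisfies 1 ≤ a ≤ b automatically), giving c − ⌈(66 − c)/2⌉ + 1 choices.
Summing over c: 1 + 2 + 4 + 5 + 7 + 8 + 10 + 11 + 13 + 14 + 16 = 91
Check (closed form: nearest integer to p²/48 for even p, (p+3)²/48 for odd p): 66²/48 = 4356/48 ≈ 90.75 → 91

91 triangles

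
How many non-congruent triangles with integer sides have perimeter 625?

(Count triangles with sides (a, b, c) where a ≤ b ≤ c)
Let a ≤ b ≤ c with a + b + c = 625. The only binding inequality is a + b > c, i.e. 625 − c > c, so c < 625/2; and c ≥ 625/3 since c is the largest side.
So 209 ≤ c ≤ 312. For each c, b runs from ⌈(625 − c)/2⌉ up to c (then a = 625 − b − c satisfies 1 ≤ a ≤ b automatically), giving c − ⌈(625 − c)/2⌉ + 1 choices.
Summing over c: 2 + 3 + 5 + 6 + … + 155 + 156  (104 terms, c = 209, …, 312) = 8216
Check (closed form: nearest integer to p²/48 for even p, (p+3)²/48 for odd p): (625+3)²/48 = 628²/48 = 394384/48 ≈ 8216.33 → 8216

8216 triangles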